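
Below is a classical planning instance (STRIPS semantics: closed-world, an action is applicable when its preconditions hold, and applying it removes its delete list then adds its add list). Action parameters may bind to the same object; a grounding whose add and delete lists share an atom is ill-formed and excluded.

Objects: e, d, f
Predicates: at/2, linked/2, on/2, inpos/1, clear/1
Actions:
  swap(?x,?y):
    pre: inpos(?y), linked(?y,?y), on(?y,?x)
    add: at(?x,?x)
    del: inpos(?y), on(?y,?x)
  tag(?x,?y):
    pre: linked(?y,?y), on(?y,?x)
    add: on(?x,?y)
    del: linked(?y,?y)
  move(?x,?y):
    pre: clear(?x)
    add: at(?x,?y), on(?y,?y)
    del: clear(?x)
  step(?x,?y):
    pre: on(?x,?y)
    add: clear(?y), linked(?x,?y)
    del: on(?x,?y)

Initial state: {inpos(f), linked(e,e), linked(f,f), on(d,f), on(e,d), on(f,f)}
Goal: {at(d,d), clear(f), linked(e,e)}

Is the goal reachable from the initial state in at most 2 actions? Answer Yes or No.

No

1. step(e,d)  →  {clear(d), inpos(f), linked(e,d), linked(e,e), linked(f,f), on(d,f), on(f,f)}
2. move(d,d)  →  {at(d,d), inpos(f), linked(e,d), linked(e,e), linked(f,f), on(d,d), on(d,f), on(f,f)}
3. step(d,f)  →  {at(d,d), clear(f), inpos(f), linked(d,f), linked(e,d), linked(e,e), linked(f,f), on(d,d), on(f,f)}
optimal plan length = 3; 3 > 2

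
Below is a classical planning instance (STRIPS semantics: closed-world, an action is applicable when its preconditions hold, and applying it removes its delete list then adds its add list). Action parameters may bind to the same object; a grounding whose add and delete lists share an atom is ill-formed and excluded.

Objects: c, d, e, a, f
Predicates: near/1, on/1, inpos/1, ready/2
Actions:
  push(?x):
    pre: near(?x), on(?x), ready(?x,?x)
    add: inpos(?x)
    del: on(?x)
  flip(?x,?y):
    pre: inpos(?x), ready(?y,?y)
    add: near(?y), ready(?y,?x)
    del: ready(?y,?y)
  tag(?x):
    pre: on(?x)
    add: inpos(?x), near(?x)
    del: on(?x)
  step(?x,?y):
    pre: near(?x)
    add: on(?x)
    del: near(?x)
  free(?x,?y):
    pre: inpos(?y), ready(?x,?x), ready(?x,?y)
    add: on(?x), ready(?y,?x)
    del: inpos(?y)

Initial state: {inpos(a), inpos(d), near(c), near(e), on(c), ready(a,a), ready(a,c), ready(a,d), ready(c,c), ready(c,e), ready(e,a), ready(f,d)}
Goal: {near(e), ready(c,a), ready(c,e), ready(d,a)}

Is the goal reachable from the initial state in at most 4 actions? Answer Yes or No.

Yes

1. flip(a,c)  →  {inpos(a), inpos(d), near(c), near(e), on(c), ready(a,a), ready(a,c), ready(a,d), ready(c,a), ready(c,e), ready(e,a), ready(f,d)}
2. free(a,d)  →  {inpos(a), near(c), near(e), on(a), on(c), ready(a,a), ready(a,c), ready(a,d), ready(c,a), ready(c,e), ready(d,a), ready(e,a), ready(f,d)}
optimal plan length = 2; 2 ≤ 4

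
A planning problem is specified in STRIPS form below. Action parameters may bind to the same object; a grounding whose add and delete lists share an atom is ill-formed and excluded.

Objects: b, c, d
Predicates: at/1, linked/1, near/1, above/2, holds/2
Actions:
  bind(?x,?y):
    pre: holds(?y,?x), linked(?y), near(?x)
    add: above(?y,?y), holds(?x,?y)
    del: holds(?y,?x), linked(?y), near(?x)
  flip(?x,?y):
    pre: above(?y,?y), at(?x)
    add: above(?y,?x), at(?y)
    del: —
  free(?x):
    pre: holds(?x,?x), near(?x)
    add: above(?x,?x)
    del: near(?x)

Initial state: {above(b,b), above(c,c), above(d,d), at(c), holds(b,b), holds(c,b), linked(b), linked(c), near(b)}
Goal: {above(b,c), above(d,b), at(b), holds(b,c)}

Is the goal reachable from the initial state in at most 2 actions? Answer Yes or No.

No

1. bind(b,c)  →  {above(b,b), above(c,c), above(d,d), at(c), holds(b,b), holds(b,c), linked(b)}
2. flip(c,b)  →  {above(b,b), above(b,c), above(c,c), above(d,d), at(b), at(c), holds(b,b), holds(b,c), linked(b)}
3. flip(b,d)  →  {above(b,b), above(b,c), above(c,c), above(d,b), above(d,d), at(b), at(c), at(d), holds(b,b), holds(b,c), linked(b)}
optimal plan length = 3; 3 > 2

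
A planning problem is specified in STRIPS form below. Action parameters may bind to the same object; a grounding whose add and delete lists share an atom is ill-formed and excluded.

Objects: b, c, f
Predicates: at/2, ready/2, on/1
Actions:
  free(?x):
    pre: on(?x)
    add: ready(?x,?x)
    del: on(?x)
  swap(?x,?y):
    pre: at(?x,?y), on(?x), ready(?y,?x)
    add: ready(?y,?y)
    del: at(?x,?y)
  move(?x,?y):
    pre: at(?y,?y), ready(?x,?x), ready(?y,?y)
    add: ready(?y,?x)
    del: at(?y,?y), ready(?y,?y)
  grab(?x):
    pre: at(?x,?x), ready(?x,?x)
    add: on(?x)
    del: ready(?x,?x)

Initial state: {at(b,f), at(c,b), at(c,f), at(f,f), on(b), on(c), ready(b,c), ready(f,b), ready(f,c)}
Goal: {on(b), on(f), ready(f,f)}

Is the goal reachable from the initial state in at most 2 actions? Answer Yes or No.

No

1. swap(b,f)  →  {at(c,b), at(c,f), at(f,f), on(b), on(c), ready(b,c), ready(f,b), ready(f,c), ready(f,f)}
2. grab(f)  →  {at(c,b), at(c,f), at(f,f), on(b), on(c), on(f), ready(b,c), ready(f,b), ready(f,c)}
3. swap(c,f)  →  {at(c,b), at(f,f), on(b), on(c), on(f), ready(b,c), ready(f,b), ready(f,c), ready(f,f)}
optimal plan length = 3; 3 > 2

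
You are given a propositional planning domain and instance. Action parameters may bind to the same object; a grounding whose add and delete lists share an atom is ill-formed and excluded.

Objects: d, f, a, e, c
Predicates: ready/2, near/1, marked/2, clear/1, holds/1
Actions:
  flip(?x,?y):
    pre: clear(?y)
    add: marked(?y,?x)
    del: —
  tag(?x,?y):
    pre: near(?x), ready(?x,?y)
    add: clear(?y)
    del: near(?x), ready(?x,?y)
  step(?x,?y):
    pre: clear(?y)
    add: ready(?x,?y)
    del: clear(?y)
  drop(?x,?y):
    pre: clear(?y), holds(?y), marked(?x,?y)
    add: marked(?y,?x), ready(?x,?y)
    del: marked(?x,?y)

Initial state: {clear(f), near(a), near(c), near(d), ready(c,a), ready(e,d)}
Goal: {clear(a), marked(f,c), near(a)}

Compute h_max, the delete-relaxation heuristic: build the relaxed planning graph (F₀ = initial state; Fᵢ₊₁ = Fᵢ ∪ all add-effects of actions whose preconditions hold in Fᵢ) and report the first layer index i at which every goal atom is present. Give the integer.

1

F0 = init (6 atoms)
F1 = F0 ∪ {clear(a), marked(f,a), marked(f,c), marked(f,d), marked(f,e), marked(f,f), ready(a,f), ready(c,f), ready(d,f), ready(e,f), ready(f,f)}  (17 atoms)
goal ⊆ F1  ⇒  h_max = 1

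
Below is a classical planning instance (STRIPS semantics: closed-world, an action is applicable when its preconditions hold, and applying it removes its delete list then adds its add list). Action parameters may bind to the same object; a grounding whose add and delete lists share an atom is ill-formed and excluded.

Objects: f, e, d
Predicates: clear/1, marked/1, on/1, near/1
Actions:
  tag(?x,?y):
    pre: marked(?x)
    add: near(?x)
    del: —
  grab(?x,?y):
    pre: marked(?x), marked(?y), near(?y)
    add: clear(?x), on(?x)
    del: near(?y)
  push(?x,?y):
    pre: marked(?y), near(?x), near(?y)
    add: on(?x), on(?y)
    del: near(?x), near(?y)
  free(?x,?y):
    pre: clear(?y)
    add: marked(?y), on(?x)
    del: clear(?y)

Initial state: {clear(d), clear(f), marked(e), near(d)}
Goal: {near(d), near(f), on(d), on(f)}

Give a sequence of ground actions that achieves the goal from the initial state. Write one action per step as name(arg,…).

free(f,f); tag(f,f); free(d,d)

1. free(f,f)  →  {clear(d), marked(e), marked(f), near(d), on(f)}
2. tag(f,f)  →  {clear(d), marked(e), marked(f), near(d), near(f), on(f)}
3. free(d,d)  →  {marked(d), marked(e), marked(f), near(d), near(f), on(d), on(f)}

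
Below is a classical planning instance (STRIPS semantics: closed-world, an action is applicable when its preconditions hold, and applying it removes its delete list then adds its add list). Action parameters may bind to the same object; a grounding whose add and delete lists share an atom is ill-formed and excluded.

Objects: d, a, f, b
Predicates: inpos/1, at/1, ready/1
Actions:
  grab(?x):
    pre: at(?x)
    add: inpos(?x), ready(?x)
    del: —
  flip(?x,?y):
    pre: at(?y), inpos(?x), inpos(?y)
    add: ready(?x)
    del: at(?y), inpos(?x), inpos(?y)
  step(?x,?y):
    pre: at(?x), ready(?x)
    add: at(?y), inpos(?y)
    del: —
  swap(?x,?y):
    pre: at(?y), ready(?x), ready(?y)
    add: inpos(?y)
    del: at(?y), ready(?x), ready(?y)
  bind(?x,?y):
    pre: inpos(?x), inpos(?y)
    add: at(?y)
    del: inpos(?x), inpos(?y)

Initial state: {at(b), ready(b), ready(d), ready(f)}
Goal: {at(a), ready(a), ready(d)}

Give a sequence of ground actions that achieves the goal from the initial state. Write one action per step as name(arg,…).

1. step(b,a)  →  {at(a), at(b), inpos(a), ready(b), ready(d), ready(f)}
2. grab(a)  →  {at(a), at(b), inpos(a), ready(a), ready(b), ready(d), ready(f)}

step(b,a); grab(a)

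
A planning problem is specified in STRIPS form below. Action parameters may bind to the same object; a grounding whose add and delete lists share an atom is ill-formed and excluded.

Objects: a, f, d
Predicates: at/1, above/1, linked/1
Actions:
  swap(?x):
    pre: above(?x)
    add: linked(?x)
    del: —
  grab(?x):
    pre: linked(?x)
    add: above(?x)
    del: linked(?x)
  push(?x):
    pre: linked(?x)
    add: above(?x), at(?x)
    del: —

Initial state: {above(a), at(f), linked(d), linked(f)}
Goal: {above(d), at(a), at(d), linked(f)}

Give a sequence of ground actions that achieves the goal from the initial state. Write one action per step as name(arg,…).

1. swap(a)  →  {above(a), at(f), linked(a), linked(d), linked(f)}
2. push(a)  →  {above(a), at(a), at(f), linked(a), linked(d), linked(f)}
3. push(d)  →  {above(a), above(d), at(a), at(d), at(f), linked(a), linked(d), linked(f)}

swap(a); push(a); push(d)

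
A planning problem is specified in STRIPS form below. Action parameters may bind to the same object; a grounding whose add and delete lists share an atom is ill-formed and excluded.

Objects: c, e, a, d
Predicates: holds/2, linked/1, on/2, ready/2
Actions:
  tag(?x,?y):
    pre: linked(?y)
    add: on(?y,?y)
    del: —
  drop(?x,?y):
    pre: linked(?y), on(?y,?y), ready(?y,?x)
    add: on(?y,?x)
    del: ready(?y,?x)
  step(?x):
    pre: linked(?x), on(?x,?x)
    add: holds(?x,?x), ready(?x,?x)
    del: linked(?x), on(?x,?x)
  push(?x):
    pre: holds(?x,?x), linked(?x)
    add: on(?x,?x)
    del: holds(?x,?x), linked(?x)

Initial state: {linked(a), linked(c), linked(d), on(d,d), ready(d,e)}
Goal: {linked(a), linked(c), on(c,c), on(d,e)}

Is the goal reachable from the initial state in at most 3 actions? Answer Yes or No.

1. tag(c,c)  →  {linked(a), linked(c), linked(d), on(c,c), on(d,d), ready(d,e)}
2. drop(e,d)  →  {linked(a), linked(c), linked(d), on(c,c), on(d,d), on(d,e)}
optimal plan length = 2; 2 ≤ 3

Yes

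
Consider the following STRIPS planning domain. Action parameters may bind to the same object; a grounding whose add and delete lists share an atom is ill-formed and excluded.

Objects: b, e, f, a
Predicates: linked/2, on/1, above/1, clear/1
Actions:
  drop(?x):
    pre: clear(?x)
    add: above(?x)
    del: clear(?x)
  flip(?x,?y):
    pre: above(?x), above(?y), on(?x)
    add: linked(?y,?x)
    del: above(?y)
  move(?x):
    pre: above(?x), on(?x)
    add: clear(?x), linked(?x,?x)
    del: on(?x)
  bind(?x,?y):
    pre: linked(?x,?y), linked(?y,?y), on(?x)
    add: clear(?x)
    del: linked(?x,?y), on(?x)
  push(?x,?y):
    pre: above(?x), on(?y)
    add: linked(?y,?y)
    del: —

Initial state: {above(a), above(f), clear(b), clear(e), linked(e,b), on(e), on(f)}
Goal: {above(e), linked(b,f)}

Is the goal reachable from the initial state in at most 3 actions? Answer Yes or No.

1. drop(b)  →  {above(a), above(b), above(f), clear(e), linked(e,b), on(e), on(f)}
2. drop(e)  →  {above(a), above(b), above(e), above(f), linked(e,b), on(e), on(f)}
3. flip(f,b)  →  {above(a), above(e), above(f), linked(b,f), linked(e,b), on(e), on(f)}
optimal plan length = 3; 3 ≤ 3

Yes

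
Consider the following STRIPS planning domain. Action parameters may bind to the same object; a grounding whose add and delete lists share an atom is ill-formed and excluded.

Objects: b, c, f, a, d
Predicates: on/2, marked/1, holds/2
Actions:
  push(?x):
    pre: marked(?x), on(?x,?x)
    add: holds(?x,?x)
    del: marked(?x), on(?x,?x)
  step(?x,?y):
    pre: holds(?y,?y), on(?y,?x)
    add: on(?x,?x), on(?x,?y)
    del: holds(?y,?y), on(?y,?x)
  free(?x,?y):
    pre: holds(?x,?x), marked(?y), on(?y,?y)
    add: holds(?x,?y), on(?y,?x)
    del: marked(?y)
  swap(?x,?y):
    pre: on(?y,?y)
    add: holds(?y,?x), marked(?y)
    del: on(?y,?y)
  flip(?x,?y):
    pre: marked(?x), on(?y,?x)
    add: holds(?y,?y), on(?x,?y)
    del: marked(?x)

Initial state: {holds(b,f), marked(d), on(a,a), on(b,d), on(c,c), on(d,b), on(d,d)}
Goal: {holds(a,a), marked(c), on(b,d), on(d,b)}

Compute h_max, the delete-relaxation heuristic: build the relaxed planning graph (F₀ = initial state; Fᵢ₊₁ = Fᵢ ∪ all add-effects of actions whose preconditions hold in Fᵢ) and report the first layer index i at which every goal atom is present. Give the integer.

F0 = init (7 atoms)
F1 = F0 ∪ {holds(a,a), holds(a,b), holds(a,c), holds(a,d), holds(a,f), holds(b,b), holds(c,a), holds(c,b), holds(c,c), holds(c,d), holds(c,f), holds(d,a), holds(d,b), holds(d,c), holds(d,d), holds(d,f), marked(a), marked(c)}  (25 atoms)
goal ⊆ F1  ⇒  h_max = 1

1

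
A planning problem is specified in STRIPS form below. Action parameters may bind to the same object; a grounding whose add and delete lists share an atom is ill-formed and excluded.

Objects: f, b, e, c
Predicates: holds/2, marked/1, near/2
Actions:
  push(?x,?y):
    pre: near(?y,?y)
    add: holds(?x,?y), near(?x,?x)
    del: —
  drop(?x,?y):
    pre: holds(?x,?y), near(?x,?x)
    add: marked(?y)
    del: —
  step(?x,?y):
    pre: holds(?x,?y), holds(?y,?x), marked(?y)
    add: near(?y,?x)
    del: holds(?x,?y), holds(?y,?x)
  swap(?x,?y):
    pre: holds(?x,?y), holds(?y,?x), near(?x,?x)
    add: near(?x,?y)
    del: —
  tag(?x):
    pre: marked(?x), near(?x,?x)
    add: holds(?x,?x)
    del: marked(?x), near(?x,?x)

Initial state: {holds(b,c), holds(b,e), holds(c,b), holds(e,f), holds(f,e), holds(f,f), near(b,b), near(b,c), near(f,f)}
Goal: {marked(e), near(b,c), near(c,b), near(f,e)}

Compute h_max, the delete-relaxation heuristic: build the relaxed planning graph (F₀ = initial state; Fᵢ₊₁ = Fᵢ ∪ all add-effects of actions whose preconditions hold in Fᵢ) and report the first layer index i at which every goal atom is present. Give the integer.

2

F0 = init (9 atoms)
F1 = F0 ∪ {holds(b,b), holds(b,f), holds(c,f), holds(e,b), holds(f,b), marked(c), marked(e), marked(f), near(c,c), near(e,e), near(f,e)}  (20 atoms)
F2 = F1 ∪ {holds(c,c), holds(c,e), holds(e,c), holds(e,e), holds(f,c), marked(b), near(b,e), near(b,f), near(c,b), near(e,b), near(e,f), near(f,b)}  (32 atoms)
goal ⊆ F2  ⇒  h_max = 2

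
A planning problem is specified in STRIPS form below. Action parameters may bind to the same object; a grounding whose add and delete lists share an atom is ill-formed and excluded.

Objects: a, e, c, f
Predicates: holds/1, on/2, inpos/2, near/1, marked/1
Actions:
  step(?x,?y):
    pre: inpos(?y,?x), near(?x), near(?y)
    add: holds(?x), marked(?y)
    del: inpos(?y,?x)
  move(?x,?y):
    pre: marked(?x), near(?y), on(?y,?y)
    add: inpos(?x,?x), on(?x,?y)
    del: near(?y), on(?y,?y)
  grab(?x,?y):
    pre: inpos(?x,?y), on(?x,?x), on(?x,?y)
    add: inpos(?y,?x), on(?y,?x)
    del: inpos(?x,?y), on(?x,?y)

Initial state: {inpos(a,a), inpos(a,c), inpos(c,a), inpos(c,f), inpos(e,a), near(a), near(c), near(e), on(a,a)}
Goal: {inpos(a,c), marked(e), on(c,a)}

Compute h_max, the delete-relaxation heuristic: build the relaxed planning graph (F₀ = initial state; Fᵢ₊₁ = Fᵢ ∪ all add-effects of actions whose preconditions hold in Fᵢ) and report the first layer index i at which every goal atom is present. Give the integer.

F0 = init (9 atoms)
F1 = F0 ∪ {holds(a), holds(c), marked(a), marked(c), marked(e)}  (14 atoms)
F2 = F1 ∪ {inpos(c,c), inpos(e,e), on(c,a), on(e,a)}  (18 atoms)
goal ⊆ F2  ⇒  h_max = 2

2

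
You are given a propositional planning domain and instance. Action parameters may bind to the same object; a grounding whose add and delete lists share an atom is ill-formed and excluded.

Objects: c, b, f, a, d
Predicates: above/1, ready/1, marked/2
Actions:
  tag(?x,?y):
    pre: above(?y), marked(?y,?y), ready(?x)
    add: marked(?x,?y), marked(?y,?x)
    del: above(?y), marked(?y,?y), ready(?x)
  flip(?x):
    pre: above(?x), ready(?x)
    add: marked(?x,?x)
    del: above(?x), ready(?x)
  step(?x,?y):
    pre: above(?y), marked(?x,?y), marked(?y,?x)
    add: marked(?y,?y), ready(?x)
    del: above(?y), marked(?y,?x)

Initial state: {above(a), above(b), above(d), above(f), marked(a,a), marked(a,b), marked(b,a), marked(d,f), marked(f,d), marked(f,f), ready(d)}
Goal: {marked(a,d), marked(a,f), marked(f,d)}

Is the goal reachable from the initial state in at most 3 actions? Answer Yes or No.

Yes

1. tag(d,a)  →  {above(b), above(d), above(f), marked(a,b), marked(a,d), marked(b,a), marked(d,a), marked(d,f), marked(f,d), marked(f,f)}
2. step(a,b)  →  {above(d), above(f), marked(a,b), marked(a,d), marked(b,b), marked(d,a), marked(d,f), marked(f,d), marked(f,f), ready(a)}
3. tag(a,f)  →  {above(d), marked(a,b), marked(a,d), marked(a,f), marked(b,b), marked(d,a), marked(d,f), marked(f,a), marked(f,d)}
optimal plan length = 3; 3 ≤ 3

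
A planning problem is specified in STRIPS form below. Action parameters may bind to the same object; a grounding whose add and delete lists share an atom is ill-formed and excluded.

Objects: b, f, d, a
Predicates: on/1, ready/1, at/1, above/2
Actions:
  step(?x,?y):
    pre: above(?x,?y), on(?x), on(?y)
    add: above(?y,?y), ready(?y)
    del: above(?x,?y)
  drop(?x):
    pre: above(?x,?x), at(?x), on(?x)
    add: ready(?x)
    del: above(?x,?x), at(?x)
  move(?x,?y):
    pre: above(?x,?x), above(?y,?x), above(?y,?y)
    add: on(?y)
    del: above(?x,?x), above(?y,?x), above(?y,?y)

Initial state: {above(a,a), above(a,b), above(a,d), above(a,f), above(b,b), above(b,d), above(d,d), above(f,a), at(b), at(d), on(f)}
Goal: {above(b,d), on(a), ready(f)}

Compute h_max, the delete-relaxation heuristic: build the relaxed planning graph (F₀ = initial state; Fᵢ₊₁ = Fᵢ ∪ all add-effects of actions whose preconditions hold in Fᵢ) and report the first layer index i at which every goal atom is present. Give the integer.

F0 = init (11 atoms)
F1 = F0 ∪ {on(a), on(b), on(d)}  (14 atoms)
F2 = F1 ∪ {above(f,f), ready(a), ready(b), ready(d), ready(f)}  (19 atoms)
goal ⊆ F2  ⇒  h_max = 2

2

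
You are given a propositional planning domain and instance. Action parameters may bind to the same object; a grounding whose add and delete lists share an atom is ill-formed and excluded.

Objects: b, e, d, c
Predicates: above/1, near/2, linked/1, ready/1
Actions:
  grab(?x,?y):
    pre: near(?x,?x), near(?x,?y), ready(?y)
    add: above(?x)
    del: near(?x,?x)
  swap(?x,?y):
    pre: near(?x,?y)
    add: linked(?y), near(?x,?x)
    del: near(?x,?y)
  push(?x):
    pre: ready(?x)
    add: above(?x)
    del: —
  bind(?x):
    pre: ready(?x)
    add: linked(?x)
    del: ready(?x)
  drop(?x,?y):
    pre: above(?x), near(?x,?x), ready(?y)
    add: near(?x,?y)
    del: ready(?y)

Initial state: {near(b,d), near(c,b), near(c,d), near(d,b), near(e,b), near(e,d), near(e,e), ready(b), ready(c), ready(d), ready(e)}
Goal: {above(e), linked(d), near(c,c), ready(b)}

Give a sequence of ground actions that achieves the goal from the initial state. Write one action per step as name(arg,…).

grab(e,b); swap(c,d)

1. grab(e,b)  →  {above(e), near(b,d), near(c,b), near(c,d), near(d,b), near(e,b), near(e,d), ready(b), ready(c), ready(d), ready(e)}
2. swap(c,d)  →  {above(e), linked(d), near(b,d), near(c,b), near(c,c), near(d,b), near(e,b), near(e,d), ready(b), ready(c), ready(d), ready(e)}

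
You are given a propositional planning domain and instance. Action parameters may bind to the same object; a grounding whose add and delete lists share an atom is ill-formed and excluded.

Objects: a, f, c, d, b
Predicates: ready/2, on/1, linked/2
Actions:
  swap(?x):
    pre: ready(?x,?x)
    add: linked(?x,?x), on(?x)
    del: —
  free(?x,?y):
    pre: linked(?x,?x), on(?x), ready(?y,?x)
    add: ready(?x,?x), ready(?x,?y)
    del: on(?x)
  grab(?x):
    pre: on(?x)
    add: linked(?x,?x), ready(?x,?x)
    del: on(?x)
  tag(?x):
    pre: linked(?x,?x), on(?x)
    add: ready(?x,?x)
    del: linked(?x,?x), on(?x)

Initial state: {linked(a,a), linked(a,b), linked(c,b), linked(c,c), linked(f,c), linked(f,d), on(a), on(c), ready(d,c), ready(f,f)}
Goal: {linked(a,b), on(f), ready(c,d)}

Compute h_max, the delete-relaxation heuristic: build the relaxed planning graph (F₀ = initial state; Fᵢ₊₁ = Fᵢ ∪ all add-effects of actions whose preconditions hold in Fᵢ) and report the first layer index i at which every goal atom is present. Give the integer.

1

F0 = init (10 atoms)
F1 = F0 ∪ {linked(f,f), on(f), ready(a,a), ready(c,c), ready(c,d)}  (15 atoms)
goal ⊆ F1  ⇒  h_max = 1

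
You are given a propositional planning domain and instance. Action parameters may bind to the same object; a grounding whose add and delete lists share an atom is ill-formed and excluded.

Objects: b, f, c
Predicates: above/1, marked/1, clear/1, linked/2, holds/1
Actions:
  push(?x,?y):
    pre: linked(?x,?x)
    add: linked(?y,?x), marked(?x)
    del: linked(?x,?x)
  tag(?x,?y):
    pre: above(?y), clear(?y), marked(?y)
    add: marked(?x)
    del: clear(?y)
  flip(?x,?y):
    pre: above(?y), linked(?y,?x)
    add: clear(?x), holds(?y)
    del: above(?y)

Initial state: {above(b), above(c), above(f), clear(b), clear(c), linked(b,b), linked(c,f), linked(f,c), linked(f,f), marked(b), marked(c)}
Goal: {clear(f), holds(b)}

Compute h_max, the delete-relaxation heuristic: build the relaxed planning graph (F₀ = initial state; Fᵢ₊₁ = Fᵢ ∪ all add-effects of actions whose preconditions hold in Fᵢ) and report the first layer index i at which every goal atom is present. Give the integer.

F0 = init (11 atoms)
F1 = F0 ∪ {clear(f), holds(b), holds(c), holds(f), linked(b,f), linked(c,b), linked(f,b), marked(f)}  (19 atoms)
goal ⊆ F1  ⇒  h_max = 1

1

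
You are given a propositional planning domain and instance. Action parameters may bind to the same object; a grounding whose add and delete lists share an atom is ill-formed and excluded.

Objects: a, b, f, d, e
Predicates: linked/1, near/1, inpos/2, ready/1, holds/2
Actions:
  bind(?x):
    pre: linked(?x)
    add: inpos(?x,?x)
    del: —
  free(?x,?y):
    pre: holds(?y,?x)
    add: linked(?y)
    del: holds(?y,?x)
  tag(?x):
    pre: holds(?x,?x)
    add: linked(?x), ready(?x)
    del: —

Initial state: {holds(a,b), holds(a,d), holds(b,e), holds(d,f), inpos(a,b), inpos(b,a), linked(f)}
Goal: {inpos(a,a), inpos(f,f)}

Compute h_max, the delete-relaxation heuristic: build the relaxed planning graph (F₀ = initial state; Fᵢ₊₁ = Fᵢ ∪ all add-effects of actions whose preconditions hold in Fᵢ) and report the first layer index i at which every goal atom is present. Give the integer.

F0 = init (7 atoms)
F1 = F0 ∪ {inpos(f,f), linked(a), linked(b), linked(d)}  (11 atoms)
F2 = F1 ∪ {inpos(a,a), inpos(b,b), inpos(d,d)}  (14 atoms)
goal ⊆ F2  ⇒  h_max = 2

2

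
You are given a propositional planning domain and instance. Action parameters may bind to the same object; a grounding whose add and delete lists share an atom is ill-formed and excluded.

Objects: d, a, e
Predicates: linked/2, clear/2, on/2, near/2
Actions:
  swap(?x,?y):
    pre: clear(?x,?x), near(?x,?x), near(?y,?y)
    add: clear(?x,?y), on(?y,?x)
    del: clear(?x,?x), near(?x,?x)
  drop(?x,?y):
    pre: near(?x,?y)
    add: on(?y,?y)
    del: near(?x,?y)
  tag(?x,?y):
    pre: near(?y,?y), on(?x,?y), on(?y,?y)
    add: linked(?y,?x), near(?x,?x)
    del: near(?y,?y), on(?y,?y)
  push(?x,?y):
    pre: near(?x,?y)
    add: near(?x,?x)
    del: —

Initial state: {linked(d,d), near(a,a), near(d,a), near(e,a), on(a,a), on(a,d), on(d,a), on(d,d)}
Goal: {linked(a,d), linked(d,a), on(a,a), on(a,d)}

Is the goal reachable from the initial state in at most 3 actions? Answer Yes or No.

Yes

1. tag(d,a)  →  {linked(a,d), linked(d,d), near(d,a), near(d,d), near(e,a), on(a,d), on(d,a), on(d,d)}
2. drop(d,a)  →  {linked(a,d), linked(d,d), near(d,d), near(e,a), on(a,a), on(a,d), on(d,a), on(d,d)}
3. tag(a,d)  →  {linked(a,d), linked(d,a), linked(d,d), near(a,a), near(e,a), on(a,a), on(a,d), on(d,a)}
optimal plan length = 3; 3 ≤ 3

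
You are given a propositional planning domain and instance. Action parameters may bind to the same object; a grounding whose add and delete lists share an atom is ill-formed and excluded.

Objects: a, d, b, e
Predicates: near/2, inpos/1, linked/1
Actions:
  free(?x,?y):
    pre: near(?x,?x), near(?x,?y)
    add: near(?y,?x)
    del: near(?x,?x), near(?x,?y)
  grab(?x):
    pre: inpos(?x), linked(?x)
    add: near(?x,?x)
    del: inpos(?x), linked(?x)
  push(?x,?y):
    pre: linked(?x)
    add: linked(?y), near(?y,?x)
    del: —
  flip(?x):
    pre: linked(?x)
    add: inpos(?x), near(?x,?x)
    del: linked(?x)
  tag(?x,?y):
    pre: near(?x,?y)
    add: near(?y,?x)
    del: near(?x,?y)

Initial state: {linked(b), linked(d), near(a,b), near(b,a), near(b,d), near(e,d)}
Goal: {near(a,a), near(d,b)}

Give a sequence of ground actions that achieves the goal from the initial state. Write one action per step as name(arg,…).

push(d,a); push(a,a); push(b,d)

1. push(d,a)  →  {linked(a), linked(b), linked(d), near(a,b), near(a,d), near(b,a), near(b,d), near(e,d)}
2. push(a,a)  →  {linked(a), linked(b), linked(d), near(a,a), near(a,b), near(a,d), near(b,a), near(b,d), near(e,d)}
3. push(b,d)  →  {linked(a), linked(b), linked(d), near(a,a), near(a,b), near(a,d), near(b,a), near(b,d), near(d,b), near(e,d)}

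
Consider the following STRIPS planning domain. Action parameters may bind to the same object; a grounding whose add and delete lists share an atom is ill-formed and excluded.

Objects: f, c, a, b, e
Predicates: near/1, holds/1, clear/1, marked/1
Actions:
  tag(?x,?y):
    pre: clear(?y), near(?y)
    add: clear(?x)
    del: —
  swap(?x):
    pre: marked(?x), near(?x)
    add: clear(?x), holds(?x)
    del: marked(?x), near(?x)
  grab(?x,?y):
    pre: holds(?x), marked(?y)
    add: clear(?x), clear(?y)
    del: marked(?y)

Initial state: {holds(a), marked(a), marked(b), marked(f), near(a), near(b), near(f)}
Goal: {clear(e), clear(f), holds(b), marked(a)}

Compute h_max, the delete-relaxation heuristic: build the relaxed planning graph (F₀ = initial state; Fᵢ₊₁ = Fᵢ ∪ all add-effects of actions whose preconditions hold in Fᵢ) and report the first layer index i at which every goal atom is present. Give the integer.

F0 = init (7 atoms)
F1 = F0 ∪ {clear(a), clear(b), clear(f), holds(b), holds(f)}  (12 atoms)
F2 = F1 ∪ {clear(c), clear(e)}  (14 atoms)
goal ⊆ F2  ⇒  h_max = 2

2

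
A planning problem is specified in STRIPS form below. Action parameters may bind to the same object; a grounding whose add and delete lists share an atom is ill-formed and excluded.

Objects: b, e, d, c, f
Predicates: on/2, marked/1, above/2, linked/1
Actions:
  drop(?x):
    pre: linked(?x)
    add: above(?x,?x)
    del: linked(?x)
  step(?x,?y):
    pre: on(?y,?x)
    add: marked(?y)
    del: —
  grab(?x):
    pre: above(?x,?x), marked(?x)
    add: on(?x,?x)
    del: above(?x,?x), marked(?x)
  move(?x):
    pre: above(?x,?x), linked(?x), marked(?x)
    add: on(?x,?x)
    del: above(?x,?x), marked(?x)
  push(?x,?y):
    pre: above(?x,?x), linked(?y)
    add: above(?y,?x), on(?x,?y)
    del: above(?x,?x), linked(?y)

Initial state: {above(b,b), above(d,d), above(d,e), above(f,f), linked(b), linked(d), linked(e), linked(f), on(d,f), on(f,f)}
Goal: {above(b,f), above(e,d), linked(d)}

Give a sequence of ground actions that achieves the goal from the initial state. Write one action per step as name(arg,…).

push(d,e); push(f,b)

1. push(d,e)  →  {above(b,b), above(d,e), above(e,d), above(f,f), linked(b), linked(d), linked(f), on(d,e), on(d,f), on(f,f)}
2. push(f,b)  →  {above(b,b), above(b,f), above(d,e), above(e,d), linked(d), linked(f), on(d,e), on(d,f), on(f,b), on(f,f)}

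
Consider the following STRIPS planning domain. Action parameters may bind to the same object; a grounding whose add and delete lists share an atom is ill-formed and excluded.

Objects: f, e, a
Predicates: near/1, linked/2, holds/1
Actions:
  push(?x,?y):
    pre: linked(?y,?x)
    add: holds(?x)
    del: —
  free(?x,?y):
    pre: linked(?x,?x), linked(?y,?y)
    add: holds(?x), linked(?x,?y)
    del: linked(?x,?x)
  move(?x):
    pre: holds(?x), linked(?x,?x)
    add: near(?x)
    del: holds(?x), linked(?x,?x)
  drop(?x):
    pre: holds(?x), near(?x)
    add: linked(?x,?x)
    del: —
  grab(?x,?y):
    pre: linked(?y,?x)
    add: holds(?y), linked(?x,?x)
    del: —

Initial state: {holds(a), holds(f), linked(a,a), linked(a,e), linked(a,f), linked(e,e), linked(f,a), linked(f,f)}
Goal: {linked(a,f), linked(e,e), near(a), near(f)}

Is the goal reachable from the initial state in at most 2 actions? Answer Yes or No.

1. move(f)  →  {holds(a), linked(a,a), linked(a,e), linked(a,f), linked(e,e), linked(f,a), near(f)}
2. move(a)  →  {linked(a,e), linked(a,f), linked(e,e), linked(f,a), near(a), near(f)}
optimal plan length = 2; 2 ≤ 2

Yes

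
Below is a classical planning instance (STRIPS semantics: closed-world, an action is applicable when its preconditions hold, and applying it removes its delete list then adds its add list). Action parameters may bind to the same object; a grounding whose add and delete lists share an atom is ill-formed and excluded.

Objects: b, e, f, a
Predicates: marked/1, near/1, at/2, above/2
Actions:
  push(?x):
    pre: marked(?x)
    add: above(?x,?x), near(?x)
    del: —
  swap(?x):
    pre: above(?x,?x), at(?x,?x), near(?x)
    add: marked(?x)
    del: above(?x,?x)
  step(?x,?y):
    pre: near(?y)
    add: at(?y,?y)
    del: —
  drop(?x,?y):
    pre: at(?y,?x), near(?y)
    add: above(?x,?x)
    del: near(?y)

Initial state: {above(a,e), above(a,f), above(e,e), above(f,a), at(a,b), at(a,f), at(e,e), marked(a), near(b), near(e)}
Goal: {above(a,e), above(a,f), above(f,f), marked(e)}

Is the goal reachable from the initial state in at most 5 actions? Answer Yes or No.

Yes

1. push(a)  →  {above(a,a), above(a,e), above(a,f), above(e,e), above(f,a), at(a,b), at(a,f), at(e,e), marked(a), near(a), near(b), near(e)}
2. swap(e)  →  {above(a,a), above(a,e), above(a,f), above(f,a), at(a,b), at(a,f), at(e,e), marked(a), marked(e), near(a), near(b), near(e)}
3. drop(f,a)  →  {above(a,a), above(a,e), above(a,f), above(f,a), above(f,f), at(a,b), at(a,f), at(e,e), marked(a), marked(e), near(b), near(e)}
optimal plan length = 3; 3 ≤ 5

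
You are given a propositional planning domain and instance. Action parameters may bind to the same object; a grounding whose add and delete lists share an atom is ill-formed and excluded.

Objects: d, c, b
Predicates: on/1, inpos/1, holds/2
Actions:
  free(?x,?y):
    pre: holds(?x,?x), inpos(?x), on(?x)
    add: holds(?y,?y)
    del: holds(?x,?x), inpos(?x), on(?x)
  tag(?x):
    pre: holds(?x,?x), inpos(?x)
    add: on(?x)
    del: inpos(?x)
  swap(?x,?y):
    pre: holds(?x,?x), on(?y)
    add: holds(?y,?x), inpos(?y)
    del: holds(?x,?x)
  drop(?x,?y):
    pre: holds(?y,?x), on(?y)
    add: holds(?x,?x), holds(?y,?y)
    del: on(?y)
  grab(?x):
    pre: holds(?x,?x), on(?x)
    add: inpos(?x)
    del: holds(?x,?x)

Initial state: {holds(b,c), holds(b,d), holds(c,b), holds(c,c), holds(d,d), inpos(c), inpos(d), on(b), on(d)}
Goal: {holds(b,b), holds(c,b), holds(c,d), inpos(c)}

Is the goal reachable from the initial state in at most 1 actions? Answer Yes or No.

No

1. tag(c)  →  {holds(b,c), holds(b,d), holds(c,b), holds(c,c), holds(d,d), inpos(d), on(b), on(c), on(d)}
2. swap(d,c)  →  {holds(b,c), holds(b,d), holds(c,b), holds(c,c), holds(c,d), inpos(c), inpos(d), on(b), on(c), on(d)}
3. drop(d,b)  →  {holds(b,b), holds(b,c), holds(b,d), holds(c,b), holds(c,c), holds(c,d), holds(d,d), inpos(c), inpos(d), on(c), on(d)}
optimal plan length = 3; 3 > 1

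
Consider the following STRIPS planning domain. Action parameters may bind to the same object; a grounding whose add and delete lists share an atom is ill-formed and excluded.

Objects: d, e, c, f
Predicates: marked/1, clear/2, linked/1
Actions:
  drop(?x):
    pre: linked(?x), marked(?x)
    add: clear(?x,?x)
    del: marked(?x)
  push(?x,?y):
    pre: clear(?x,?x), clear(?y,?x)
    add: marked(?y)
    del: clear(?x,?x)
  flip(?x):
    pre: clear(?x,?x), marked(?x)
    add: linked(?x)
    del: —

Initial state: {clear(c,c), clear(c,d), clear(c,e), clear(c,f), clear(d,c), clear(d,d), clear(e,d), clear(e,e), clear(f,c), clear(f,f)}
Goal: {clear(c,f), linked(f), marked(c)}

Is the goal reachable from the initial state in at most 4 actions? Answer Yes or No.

1. push(d,c)  →  {clear(c,c), clear(c,d), clear(c,e), clear(c,f), clear(d,c), clear(e,d), clear(e,e), clear(f,c), clear(f,f), marked(c)}
2. push(c,f)  →  {clear(c,d), clear(c,e), clear(c,f), clear(d,c), clear(e,d), clear(e,e), clear(f,c), clear(f,f), marked(c), marked(f)}
3. flip(f)  →  {clear(c,d), clear(c,e), clear(c,f), clear(d,c), clear(e,d), clear(e,e), clear(f,c), clear(f,f), linked(f), marked(c), marked(f)}
optimal plan length = 3; 3 ≤ 4

Yes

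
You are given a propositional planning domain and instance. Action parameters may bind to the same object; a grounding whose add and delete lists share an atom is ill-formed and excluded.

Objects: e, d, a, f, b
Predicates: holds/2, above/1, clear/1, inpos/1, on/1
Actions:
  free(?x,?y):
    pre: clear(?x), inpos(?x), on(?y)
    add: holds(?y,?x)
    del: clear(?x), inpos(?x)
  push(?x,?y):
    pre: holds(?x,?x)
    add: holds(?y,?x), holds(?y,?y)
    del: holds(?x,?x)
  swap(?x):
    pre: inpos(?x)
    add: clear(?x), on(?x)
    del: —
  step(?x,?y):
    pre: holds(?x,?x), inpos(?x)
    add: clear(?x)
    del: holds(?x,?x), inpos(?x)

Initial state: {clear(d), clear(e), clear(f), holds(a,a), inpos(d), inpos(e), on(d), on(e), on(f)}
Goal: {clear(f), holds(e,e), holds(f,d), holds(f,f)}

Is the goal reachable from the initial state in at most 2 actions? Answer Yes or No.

No

1. free(e,e)  →  {clear(d), clear(f), holds(a,a), holds(e,e), inpos(d), on(d), on(e), on(f)}
2. free(d,d)  →  {clear(f), holds(a,a), holds(d,d), holds(e,e), on(d), on(e), on(f)}
3. push(d,f)  →  {clear(f), holds(a,a), holds(e,e), holds(f,d), holds(f,f), on(d), on(e), on(f)}
optimal plan length = 3; 3 > 2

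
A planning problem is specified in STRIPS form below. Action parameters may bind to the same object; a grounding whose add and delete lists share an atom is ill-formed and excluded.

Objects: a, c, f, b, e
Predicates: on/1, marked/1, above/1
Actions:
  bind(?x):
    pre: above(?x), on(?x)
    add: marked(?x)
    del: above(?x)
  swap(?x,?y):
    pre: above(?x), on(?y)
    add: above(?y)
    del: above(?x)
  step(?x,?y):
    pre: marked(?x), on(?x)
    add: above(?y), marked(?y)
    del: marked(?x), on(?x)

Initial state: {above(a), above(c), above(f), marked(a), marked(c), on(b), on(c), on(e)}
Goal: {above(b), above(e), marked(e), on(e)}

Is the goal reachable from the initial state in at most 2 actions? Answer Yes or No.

1. swap(a,b)  →  {above(b), above(c), above(f), marked(a), marked(c), on(b), on(c), on(e)}
2. step(c,e)  →  {above(b), above(c), above(e), above(f), marked(a), marked(e), on(b), on(e)}
optimal plan length = 2; 2 ≤ 2

Yes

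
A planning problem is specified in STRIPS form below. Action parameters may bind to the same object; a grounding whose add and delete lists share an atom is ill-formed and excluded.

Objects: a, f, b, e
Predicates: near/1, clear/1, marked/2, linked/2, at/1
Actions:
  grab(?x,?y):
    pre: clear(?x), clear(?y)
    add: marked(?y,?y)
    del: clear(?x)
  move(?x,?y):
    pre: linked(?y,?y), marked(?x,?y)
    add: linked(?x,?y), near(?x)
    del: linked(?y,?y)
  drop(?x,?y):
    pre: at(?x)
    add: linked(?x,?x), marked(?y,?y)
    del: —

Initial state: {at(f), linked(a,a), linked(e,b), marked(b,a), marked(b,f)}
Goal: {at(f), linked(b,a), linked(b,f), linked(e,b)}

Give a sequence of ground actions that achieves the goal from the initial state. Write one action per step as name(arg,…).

1. move(b,a)  →  {at(f), linked(b,a), linked(e,b), marked(b,a), marked(b,f), near(b)}
2. drop(f,a)  →  {at(f), linked(b,a), linked(e,b), linked(f,f), marked(a,a), marked(b,a), marked(b,f), near(b)}
3. move(b,f)  →  {at(f), linked(b,a), linked(b,f), linked(e,b), marked(a,a), marked(b,a), marked(b,f), near(b)}

move(b,a); drop(f,a); move(b,f)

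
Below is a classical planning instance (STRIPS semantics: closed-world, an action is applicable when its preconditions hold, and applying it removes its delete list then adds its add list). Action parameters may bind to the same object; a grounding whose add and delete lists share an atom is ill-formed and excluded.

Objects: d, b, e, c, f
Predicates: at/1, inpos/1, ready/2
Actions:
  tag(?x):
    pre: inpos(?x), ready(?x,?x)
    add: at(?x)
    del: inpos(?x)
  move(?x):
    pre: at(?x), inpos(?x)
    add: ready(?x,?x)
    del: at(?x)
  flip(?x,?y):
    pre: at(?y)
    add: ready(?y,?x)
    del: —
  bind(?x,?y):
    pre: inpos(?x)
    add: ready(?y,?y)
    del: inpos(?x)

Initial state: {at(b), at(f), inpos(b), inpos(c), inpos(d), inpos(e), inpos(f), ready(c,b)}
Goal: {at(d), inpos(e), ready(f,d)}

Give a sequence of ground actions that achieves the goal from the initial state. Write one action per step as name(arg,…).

flip(d,f); bind(b,d); tag(d)

1. flip(d,f)  →  {at(b), at(f), inpos(b), inpos(c), inpos(d), inpos(e), inpos(f), ready(c,b), ready(f,d)}
2. bind(b,d)  →  {at(b), at(f), inpos(c), inpos(d), inpos(e), inpos(f), ready(c,b), ready(d,d), ready(f,d)}
3. tag(d)  →  {at(b), at(d), at(f), inpos(c), inpos(e), inpos(f), ready(c,b), ready(d,d), ready(f,d)}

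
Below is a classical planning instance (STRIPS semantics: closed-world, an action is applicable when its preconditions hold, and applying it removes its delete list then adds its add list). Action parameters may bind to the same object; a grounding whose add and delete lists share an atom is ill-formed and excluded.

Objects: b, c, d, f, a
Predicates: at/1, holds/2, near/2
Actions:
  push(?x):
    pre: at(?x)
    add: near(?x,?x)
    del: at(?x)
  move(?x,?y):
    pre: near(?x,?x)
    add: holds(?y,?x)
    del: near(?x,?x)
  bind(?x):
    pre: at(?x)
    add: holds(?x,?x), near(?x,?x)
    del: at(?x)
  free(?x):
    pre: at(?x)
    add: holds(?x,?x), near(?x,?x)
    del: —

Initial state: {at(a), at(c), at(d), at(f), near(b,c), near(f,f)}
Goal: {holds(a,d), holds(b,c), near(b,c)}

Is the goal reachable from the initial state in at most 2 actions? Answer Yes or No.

1. push(c)  →  {at(a), at(d), at(f), near(b,c), near(c,c), near(f,f)}
2. push(d)  →  {at(a), at(f), near(b,c), near(c,c), near(d,d), near(f,f)}
3. move(c,b)  →  {at(a), at(f), holds(b,c), near(b,c), near(d,d), near(f,f)}
4. move(d,a)  →  {at(a), at(f), holds(a,d), holds(b,c), near(b,c), near(f,f)}
optimal plan length = 4; 4 > 2

No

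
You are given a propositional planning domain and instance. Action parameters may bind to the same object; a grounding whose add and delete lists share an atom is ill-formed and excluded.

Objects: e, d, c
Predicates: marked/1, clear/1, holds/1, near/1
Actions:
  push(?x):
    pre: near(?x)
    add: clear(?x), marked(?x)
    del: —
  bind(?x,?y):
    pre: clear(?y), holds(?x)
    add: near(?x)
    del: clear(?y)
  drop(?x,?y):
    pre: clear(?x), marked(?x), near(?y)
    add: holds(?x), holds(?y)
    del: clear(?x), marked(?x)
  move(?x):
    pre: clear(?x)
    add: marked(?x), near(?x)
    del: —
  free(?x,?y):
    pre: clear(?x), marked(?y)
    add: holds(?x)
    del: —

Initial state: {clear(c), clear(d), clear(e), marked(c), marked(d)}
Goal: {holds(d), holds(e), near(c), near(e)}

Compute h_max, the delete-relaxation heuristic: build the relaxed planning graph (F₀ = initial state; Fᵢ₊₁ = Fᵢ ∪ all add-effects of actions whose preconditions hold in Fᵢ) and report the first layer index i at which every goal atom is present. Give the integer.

1

F0 = init (5 atoms)
F1 = F0 ∪ {holds(c), holds(d), holds(e), marked(e), near(c), near(d), near(e)}  (12 atoms)
goal ⊆ F1  ⇒  h_max = 1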